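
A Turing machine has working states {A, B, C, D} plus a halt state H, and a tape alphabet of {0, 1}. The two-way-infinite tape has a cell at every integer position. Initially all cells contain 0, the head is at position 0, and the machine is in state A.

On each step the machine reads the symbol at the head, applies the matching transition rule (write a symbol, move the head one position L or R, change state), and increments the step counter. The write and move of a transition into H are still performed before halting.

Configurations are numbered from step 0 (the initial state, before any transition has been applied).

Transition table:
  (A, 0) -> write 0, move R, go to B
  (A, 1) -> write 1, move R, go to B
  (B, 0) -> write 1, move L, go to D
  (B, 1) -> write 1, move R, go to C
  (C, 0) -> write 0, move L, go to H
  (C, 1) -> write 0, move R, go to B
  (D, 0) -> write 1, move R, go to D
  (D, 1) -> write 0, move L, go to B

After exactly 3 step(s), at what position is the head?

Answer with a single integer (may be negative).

Step 1: in state A at pos 0, read 0 -> (A,0)->write 0,move R,goto B. Now: state=B, head=1, tape[-1..2]=0000 (head:   ^)
Step 2: in state B at pos 1, read 0 -> (B,0)->write 1,move L,goto D. Now: state=D, head=0, tape[-1..2]=0010 (head:  ^)
Step 3: in state D at pos 0, read 0 -> (D,0)->write 1,move R,goto D. Now: state=D, head=1, tape[-1..2]=0110 (head:   ^)

Answer: 1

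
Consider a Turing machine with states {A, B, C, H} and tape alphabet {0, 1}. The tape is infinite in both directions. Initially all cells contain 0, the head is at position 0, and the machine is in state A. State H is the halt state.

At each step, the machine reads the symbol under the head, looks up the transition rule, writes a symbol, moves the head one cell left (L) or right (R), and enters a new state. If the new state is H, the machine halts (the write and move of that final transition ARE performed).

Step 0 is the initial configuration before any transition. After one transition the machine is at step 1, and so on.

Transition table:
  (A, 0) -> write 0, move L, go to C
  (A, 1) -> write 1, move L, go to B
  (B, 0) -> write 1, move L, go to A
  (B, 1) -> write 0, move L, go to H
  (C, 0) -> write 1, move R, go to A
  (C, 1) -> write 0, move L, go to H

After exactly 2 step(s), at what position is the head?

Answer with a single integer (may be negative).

Answer: 0

Derivation:
Step 1: in state A at pos 0, read 0 -> (A,0)->write 0,move L,goto C. Now: state=C, head=-1, tape[-2..1]=0000 (head:  ^)
Step 2: in state C at pos -1, read 0 -> (C,0)->write 1,move R,goto A. Now: state=A, head=0, tape[-2..1]=0100 (head:   ^)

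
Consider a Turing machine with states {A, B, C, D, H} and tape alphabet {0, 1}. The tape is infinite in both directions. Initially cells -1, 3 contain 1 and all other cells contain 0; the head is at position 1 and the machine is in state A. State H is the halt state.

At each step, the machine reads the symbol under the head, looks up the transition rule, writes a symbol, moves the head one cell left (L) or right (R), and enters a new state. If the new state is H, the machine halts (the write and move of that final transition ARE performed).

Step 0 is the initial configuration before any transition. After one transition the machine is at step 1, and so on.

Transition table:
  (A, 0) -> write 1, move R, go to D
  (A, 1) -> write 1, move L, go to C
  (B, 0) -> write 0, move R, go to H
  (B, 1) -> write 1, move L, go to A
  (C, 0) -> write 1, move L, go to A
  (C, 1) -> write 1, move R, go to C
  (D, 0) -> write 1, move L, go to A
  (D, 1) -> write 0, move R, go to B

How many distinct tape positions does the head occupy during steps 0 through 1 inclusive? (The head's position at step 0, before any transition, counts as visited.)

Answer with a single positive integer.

Answer: 2

Derivation:
Step 1: in state A at pos 1, read 0 -> (A,0)->write 1,move R,goto D. Now: state=D, head=2, tape[-2..4]=0101010 (head:     ^)
Head positions at steps 0..1: starting at 1, distinct positions visited = {1, 2} -> 2 position(s)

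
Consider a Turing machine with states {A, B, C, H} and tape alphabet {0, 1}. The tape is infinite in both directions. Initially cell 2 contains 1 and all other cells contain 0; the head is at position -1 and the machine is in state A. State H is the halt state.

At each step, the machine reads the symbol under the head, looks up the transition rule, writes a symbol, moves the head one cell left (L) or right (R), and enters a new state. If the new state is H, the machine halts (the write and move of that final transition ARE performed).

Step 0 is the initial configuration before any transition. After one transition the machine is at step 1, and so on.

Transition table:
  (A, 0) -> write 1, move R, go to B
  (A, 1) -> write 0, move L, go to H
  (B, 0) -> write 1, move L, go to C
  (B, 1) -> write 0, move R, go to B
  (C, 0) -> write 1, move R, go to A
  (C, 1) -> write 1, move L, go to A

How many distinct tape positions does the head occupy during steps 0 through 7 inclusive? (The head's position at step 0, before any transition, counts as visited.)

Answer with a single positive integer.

Answer: 4

Derivation:
Step 1: in state A at pos -1, read 0 -> (A,0)->write 1,move R,goto B. Now: state=B, head=0, tape[-2..3]=010010 (head:   ^)
Step 2: in state B at pos 0, read 0 -> (B,0)->write 1,move L,goto C. Now: state=C, head=-1, tape[-2..3]=011010 (head:  ^)
Step 3: in state C at pos -1, read 1 -> (C,1)->write 1,move L,goto A. Now: state=A, head=-2, tape[-3..3]=0011010 (head:  ^)
Step 4: in state A at pos -2, read 0 -> (A,0)->write 1,move R,goto B. Now: state=B, head=-1, tape[-3..3]=0111010 (head:   ^)
Step 5: in state B at pos -1, read 1 -> (B,1)->write 0,move R,goto B. Now: state=B, head=0, tape[-3..3]=0101010 (head:    ^)
Step 6: in state B at pos 0, read 1 -> (B,1)->write 0,move R,goto B. Now: state=B, head=1, tape[-3..3]=0100010 (head:     ^)
Step 7: in state B at pos 1, read 0 -> (B,0)->write 1,move L,goto C. Now: state=C, head=0, tape[-3..3]=0100110 (head:    ^)
Head positions at steps 0..7: starting at -1, distinct positions visited = {-2, -1, 0, 1} -> 4 position(s)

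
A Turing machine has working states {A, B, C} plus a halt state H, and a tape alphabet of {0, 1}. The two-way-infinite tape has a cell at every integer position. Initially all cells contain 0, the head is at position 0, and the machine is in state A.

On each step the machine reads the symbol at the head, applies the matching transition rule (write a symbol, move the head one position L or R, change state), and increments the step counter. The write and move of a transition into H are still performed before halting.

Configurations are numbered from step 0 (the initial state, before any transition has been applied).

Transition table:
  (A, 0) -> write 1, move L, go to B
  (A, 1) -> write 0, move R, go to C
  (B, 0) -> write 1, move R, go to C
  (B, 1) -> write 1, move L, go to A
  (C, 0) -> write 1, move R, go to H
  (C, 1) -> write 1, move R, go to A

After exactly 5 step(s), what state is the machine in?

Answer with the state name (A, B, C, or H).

Step 1: in state A at pos 0, read 0 -> (A,0)->write 1,move L,goto B. Now: state=B, head=-1, tape[-2..1]=0010 (head:  ^)
Step 2: in state B at pos -1, read 0 -> (B,0)->write 1,move R,goto C. Now: state=C, head=0, tape[-2..1]=0110 (head:   ^)
Step 3: in state C at pos 0, read 1 -> (C,1)->write 1,move R,goto A. Now: state=A, head=1, tape[-2..2]=01100 (head:    ^)
Step 4: in state A at pos 1, read 0 -> (A,0)->write 1,move L,goto B. Now: state=B, head=0, tape[-2..2]=01110 (head:   ^)
Step 5: in state B at pos 0, read 1 -> (B,1)->write 1,move L,goto A. Now: state=A, head=-1, tape[-2..2]=01110 (head:  ^)

Answer: A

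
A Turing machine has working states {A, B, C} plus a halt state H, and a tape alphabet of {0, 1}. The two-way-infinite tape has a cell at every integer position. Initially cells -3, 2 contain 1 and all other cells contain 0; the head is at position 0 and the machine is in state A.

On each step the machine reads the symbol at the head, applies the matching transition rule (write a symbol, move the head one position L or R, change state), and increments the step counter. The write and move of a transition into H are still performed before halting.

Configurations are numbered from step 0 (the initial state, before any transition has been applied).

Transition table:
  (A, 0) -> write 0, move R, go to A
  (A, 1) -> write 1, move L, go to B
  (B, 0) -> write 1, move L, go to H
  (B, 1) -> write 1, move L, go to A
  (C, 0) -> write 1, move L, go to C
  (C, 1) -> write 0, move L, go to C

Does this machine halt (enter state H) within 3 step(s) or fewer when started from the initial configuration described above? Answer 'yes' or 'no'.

Step 1: in state A at pos 0, read 0 -> (A,0)->write 0,move R,goto A. Now: state=A, head=1, tape[-4..3]=01000010 (head:      ^)
Step 2: in state A at pos 1, read 0 -> (A,0)->write 0,move R,goto A. Now: state=A, head=2, tape[-4..3]=01000010 (head:       ^)
Step 3: in state A at pos 2, read 1 -> (A,1)->write 1,move L,goto B. Now: state=B, head=1, tape[-4..3]=01000010 (head:      ^)
After 3 step(s): state = B (not H) -> not halted within 3 -> no

Answer: no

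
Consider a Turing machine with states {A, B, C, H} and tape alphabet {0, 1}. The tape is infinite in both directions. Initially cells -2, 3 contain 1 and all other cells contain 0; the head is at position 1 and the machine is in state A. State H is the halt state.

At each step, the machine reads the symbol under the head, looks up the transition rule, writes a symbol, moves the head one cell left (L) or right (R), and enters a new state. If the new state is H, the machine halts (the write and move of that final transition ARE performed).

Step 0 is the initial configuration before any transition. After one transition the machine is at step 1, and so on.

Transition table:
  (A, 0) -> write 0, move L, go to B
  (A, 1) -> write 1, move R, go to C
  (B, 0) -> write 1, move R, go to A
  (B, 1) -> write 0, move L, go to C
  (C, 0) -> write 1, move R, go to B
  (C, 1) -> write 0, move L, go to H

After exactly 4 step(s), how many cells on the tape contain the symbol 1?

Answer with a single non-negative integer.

Answer: 2

Derivation:
Step 1: in state A at pos 1, read 0 -> (A,0)->write 0,move L,goto B. Now: state=B, head=0, tape[-3..4]=01000010 (head:    ^)
Step 2: in state B at pos 0, read 0 -> (B,0)->write 1,move R,goto A. Now: state=A, head=1, tape[-3..4]=01010010 (head:     ^)
Step 3: in state A at pos 1, read 0 -> (A,0)->write 0,move L,goto B. Now: state=B, head=0, tape[-3..4]=01010010 (head:    ^)
Step 4: in state B at pos 0, read 1 -> (B,1)->write 0,move L,goto C. Now: state=C, head=-1, tape[-3..4]=01000010 (head:   ^)
Cells containing 1 after step 4: {-2, 3} -> 2 cell(s)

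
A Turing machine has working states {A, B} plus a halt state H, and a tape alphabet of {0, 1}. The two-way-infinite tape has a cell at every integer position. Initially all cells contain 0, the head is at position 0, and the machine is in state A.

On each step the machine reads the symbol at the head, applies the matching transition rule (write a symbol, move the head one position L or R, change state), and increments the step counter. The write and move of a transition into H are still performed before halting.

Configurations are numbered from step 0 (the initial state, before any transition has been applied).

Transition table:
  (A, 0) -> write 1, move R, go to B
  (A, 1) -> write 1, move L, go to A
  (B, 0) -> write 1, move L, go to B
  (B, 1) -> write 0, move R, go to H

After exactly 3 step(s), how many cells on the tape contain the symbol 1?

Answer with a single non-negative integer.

Step 1: in state A at pos 0, read 0 -> (A,0)->write 1,move R,goto B. Now: state=B, head=1, tape[-1..2]=0100 (head:   ^)
Step 2: in state B at pos 1, read 0 -> (B,0)->write 1,move L,goto B. Now: state=B, head=0, tape[-1..2]=0110 (head:  ^)
Step 3: in state B at pos 0, read 1 -> (B,1)->write 0,move R,goto H. Now: state=H, head=1, tape[-1..2]=0010 (head:   ^)
Cells containing 1 after step 3: {1} -> 1 cell(s)

Answer: 1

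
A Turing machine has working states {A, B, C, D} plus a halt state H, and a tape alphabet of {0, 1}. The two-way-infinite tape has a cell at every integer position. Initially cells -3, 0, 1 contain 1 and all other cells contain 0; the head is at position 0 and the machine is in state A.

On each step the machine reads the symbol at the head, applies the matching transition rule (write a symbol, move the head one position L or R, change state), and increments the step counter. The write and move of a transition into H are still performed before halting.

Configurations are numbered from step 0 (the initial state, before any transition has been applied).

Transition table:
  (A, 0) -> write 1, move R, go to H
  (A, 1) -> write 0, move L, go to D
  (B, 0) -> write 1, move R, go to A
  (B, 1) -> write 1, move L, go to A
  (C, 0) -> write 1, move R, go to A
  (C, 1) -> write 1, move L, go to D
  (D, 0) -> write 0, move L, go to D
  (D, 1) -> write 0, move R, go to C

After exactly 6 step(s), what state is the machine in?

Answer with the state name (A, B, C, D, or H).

Step 1: in state A at pos 0, read 1 -> (A,1)->write 0,move L,goto D. Now: state=D, head=-1, tape[-4..2]=0100010 (head:    ^)
Step 2: in state D at pos -1, read 0 -> (D,0)->write 0,move L,goto D. Now: state=D, head=-2, tape[-4..2]=0100010 (head:   ^)
Step 3: in state D at pos -2, read 0 -> (D,0)->write 0,move L,goto D. Now: state=D, head=-3, tape[-4..2]=0100010 (head:  ^)
Step 4: in state D at pos -3, read 1 -> (D,1)->write 0,move R,goto C. Now: state=C, head=-2, tape[-4..2]=0000010 (head:   ^)
Step 5: in state C at pos -2, read 0 -> (C,0)->write 1,move R,goto A. Now: state=A, head=-1, tape[-4..2]=0010010 (head:    ^)
Step 6: in state A at pos -1, read 0 -> (A,0)->write 1,move R,goto H. Now: state=H, head=0, tape[-4..2]=0011010 (head:     ^)

Answer: H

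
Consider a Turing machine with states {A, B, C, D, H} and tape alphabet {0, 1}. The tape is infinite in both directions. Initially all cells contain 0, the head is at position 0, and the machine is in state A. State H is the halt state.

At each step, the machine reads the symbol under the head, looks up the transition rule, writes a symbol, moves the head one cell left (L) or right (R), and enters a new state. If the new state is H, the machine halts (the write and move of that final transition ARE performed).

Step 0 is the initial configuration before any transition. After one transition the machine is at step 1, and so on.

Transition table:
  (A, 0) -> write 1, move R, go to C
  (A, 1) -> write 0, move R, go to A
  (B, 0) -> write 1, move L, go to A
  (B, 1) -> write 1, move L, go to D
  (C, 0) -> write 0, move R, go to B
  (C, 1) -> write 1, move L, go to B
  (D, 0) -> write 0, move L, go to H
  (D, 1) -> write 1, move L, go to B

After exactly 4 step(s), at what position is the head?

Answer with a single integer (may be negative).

Step 1: in state A at pos 0, read 0 -> (A,0)->write 1,move R,goto C. Now: state=C, head=1, tape[-1..2]=0100 (head:   ^)
Step 2: in state C at pos 1, read 0 -> (C,0)->write 0,move R,goto B. Now: state=B, head=2, tape[-1..3]=01000 (head:    ^)
Step 3: in state B at pos 2, read 0 -> (B,0)->write 1,move L,goto A. Now: state=A, head=1, tape[-1..3]=01010 (head:   ^)
Step 4: in state A at pos 1, read 0 -> (A,0)->write 1,move R,goto C. Now: state=C, head=2, tape[-1..3]=01110 (head:    ^)

Answer: 2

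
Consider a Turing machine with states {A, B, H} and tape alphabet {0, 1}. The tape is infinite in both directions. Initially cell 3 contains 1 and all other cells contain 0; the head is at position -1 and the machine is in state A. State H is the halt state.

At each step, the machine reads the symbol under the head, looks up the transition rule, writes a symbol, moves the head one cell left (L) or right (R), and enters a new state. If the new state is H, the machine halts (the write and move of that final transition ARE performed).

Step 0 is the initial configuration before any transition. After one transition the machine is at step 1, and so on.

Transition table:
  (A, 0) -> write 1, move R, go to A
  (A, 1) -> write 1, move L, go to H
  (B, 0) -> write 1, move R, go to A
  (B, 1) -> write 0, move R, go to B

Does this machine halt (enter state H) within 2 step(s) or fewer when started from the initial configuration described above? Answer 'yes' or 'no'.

Answer: no

Derivation:
Step 1: in state A at pos -1, read 0 -> (A,0)->write 1,move R,goto A. Now: state=A, head=0, tape[-2..4]=0100010 (head:   ^)
Step 2: in state A at pos 0, read 0 -> (A,0)->write 1,move R,goto A. Now: state=A, head=1, tape[-2..4]=0110010 (head:    ^)
After 2 step(s): state = A (not H) -> not halted within 2 -> no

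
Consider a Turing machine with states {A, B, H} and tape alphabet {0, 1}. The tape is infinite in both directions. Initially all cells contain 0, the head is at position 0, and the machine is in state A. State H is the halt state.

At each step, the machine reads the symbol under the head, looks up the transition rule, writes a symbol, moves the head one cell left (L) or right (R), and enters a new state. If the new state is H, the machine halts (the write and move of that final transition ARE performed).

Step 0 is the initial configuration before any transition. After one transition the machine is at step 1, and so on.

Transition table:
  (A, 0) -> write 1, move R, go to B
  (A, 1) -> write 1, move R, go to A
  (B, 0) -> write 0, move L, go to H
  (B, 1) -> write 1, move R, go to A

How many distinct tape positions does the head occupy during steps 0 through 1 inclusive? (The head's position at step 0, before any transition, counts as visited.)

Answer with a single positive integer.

Answer: 2

Derivation:
Step 1: in state A at pos 0, read 0 -> (A,0)->write 1,move R,goto B. Now: state=B, head=1, tape[-1..2]=0100 (head:   ^)
Head positions at steps 0..1: starting at 0, distinct positions visited = {0, 1} -> 2 position(s)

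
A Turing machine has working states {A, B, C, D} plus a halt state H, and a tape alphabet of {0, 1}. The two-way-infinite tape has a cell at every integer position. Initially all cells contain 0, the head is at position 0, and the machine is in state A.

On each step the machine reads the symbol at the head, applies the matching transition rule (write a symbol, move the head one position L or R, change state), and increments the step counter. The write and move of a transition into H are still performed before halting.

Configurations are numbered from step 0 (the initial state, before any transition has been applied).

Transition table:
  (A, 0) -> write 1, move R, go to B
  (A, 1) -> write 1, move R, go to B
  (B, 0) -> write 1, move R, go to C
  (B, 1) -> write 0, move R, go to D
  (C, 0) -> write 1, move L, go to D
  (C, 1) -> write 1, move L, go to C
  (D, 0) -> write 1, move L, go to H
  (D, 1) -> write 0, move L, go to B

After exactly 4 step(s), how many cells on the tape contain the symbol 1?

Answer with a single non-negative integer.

Step 1: in state A at pos 0, read 0 -> (A,0)->write 1,move R,goto B. Now: state=B, head=1, tape[-1..2]=0100 (head:   ^)
Step 2: in state B at pos 1, read 0 -> (B,0)->write 1,move R,goto C. Now: state=C, head=2, tape[-1..3]=01100 (head:    ^)
Step 3: in state C at pos 2, read 0 -> (C,0)->write 1,move L,goto D. Now: state=D, head=1, tape[-1..3]=01110 (head:   ^)
Step 4: in state D at pos 1, read 1 -> (D,1)->write 0,move L,goto B. Now: state=B, head=0, tape[-1..3]=01010 (head:  ^)
Cells containing 1 after step 4: {0, 2} -> 2 cell(s)

Answer: 2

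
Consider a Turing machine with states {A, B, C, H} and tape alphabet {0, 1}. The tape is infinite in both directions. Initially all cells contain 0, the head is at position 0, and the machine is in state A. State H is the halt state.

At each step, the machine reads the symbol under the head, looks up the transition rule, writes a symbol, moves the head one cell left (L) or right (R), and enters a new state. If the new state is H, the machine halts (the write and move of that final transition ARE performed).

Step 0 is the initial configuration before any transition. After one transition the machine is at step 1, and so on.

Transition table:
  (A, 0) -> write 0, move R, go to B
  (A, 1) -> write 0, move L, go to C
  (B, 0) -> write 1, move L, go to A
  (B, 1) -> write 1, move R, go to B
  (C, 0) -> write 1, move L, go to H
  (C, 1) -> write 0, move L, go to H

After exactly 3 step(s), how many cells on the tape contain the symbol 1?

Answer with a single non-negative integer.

Answer: 1

Derivation:
Step 1: in state A at pos 0, read 0 -> (A,0)->write 0,move R,goto B. Now: state=B, head=1, tape[-1..2]=0000 (head:   ^)
Step 2: in state B at pos 1, read 0 -> (B,0)->write 1,move L,goto A. Now: state=A, head=0, tape[-1..2]=0010 (head:  ^)
Step 3: in state A at pos 0, read 0 -> (A,0)->write 0,move R,goto B. Now: state=B, head=1, tape[-1..2]=0010 (head:   ^)
Cells containing 1 after step 3: {1} -> 1 cell(s)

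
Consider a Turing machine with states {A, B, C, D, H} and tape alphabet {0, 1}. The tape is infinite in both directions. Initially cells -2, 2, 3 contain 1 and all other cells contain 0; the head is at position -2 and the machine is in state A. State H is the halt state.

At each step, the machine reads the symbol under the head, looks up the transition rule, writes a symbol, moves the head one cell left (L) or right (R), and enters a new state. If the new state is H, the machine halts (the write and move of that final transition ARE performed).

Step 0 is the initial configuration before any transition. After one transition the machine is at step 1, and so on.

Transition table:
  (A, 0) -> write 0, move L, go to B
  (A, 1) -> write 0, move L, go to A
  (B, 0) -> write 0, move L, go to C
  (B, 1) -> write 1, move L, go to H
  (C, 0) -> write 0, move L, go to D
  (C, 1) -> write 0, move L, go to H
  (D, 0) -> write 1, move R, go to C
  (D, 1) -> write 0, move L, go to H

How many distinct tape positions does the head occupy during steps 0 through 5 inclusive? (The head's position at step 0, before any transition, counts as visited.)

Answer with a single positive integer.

Step 1: in state A at pos -2, read 1 -> (A,1)->write 0,move L,goto A. Now: state=A, head=-3, tape[-4..4]=000000110 (head:  ^)
Step 2: in state A at pos -3, read 0 -> (A,0)->write 0,move L,goto B. Now: state=B, head=-4, tape[-5..4]=0000000110 (head:  ^)
Step 3: in state B at pos -4, read 0 -> (B,0)->write 0,move L,goto C. Now: state=C, head=-5, tape[-6..4]=00000000110 (head:  ^)
Step 4: in state C at pos -5, read 0 -> (C,0)->write 0,move L,goto D. Now: state=D, head=-6, tape[-7..4]=000000000110 (head:  ^)
Step 5: in state D at pos -6, read 0 -> (D,0)->write 1,move R,goto C. Now: state=C, head=-5, tape[-7..4]=010000000110 (head:   ^)
Head positions at steps 0..5: starting at -2, distinct positions visited = {-6, -5, -4, -3, -2} -> 5 position(s)

Answer: 5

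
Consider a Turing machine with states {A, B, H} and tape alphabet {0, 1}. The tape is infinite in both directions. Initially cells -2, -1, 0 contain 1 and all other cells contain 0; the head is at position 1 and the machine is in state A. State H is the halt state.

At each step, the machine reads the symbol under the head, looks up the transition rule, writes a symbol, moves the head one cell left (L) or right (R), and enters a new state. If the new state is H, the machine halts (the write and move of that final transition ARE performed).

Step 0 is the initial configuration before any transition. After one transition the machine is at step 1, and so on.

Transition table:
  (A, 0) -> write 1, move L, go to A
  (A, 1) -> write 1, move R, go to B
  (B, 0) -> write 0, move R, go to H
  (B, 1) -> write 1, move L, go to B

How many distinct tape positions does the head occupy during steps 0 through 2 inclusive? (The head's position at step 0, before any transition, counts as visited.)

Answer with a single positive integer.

Answer: 2

Derivation:
Step 1: in state A at pos 1, read 0 -> (A,0)->write 1,move L,goto A. Now: state=A, head=0, tape[-3..2]=011110 (head:    ^)
Step 2: in state A at pos 0, read 1 -> (A,1)->write 1,move R,goto B. Now: state=B, head=1, tape[-3..2]=011110 (head:     ^)
Head positions at steps 0..2: starting at 1, distinct positions visited = {0, 1} -> 2 position(s)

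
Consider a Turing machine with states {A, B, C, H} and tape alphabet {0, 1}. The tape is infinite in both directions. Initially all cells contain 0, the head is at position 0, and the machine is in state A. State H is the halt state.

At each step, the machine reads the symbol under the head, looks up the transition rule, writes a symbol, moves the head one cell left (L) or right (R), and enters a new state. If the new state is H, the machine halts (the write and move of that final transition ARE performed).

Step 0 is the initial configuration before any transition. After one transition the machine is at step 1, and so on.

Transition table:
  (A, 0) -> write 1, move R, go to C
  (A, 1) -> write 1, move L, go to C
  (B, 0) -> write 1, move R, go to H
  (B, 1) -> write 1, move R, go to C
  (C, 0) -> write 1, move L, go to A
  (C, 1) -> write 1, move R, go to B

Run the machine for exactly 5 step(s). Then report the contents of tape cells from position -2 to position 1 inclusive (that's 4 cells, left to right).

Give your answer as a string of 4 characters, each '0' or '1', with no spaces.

Step 1: in state A at pos 0, read 0 -> (A,0)->write 1,move R,goto C. Now: state=C, head=1, tape[-1..2]=0100 (head:   ^)
Step 2: in state C at pos 1, read 0 -> (C,0)->write 1,move L,goto A. Now: state=A, head=0, tape[-1..2]=0110 (head:  ^)
Step 3: in state A at pos 0, read 1 -> (A,1)->write 1,move L,goto C. Now: state=C, head=-1, tape[-2..2]=00110 (head:  ^)
Step 4: in state C at pos -1, read 0 -> (C,0)->write 1,move L,goto A. Now: state=A, head=-2, tape[-3..2]=001110 (head:  ^)
Step 5: in state A at pos -2, read 0 -> (A,0)->write 1,move R,goto C. Now: state=C, head=-1, tape[-3..2]=011110 (head:   ^)

Answer: 1111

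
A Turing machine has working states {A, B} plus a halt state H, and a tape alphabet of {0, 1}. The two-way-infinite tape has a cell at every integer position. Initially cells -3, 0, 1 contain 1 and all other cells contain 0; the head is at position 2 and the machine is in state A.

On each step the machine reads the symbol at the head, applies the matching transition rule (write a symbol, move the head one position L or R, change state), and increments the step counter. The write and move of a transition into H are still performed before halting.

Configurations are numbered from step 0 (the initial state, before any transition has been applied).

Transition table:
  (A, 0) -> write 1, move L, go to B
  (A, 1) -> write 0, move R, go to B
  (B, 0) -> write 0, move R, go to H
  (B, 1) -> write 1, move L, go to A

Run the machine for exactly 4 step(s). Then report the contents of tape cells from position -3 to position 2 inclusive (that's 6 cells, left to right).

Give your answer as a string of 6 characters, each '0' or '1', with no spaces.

Step 1: in state A at pos 2, read 0 -> (A,0)->write 1,move L,goto B. Now: state=B, head=1, tape[-4..3]=01001110 (head:      ^)
Step 2: in state B at pos 1, read 1 -> (B,1)->write 1,move L,goto A. Now: state=A, head=0, tape[-4..3]=01001110 (head:     ^)
Step 3: in state A at pos 0, read 1 -> (A,1)->write 0,move R,goto B. Now: state=B, head=1, tape[-4..3]=01000110 (head:      ^)
Step 4: in state B at pos 1, read 1 -> (B,1)->write 1,move L,goto A. Now: state=A, head=0, tape[-4..3]=01000110 (head:     ^)

Answer: 100011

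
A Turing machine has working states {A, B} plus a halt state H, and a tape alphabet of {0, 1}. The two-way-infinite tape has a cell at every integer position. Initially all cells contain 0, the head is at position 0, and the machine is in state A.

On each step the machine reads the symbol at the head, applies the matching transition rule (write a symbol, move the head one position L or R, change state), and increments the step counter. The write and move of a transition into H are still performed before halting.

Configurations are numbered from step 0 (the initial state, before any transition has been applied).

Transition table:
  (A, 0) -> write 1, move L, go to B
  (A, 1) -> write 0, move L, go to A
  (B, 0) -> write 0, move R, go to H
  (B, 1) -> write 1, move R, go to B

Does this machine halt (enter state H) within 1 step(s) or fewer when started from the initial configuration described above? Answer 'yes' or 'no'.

Step 1: in state A at pos 0, read 0 -> (A,0)->write 1,move L,goto B. Now: state=B, head=-1, tape[-2..1]=0010 (head:  ^)
After 1 step(s): state = B (not H) -> not halted within 1 -> no

Answer: no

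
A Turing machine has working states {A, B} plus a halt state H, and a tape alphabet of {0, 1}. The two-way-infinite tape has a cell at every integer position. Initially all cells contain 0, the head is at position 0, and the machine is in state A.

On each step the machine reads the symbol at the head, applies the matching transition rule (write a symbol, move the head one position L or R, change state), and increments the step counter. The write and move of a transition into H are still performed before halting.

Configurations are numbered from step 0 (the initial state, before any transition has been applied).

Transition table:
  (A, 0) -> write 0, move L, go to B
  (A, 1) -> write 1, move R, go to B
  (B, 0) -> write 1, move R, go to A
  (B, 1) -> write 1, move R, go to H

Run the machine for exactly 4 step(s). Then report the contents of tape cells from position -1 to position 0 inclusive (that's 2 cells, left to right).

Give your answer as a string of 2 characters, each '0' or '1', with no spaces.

Answer: 10

Derivation:
Step 1: in state A at pos 0, read 0 -> (A,0)->write 0,move L,goto B. Now: state=B, head=-1, tape[-2..1]=0000 (head:  ^)
Step 2: in state B at pos -1, read 0 -> (B,0)->write 1,move R,goto A. Now: state=A, head=0, tape[-2..1]=0100 (head:   ^)
Step 3: in state A at pos 0, read 0 -> (A,0)->write 0,move L,goto B. Now: state=B, head=-1, tape[-2..1]=0100 (head:  ^)
Step 4: in state B at pos -1, read 1 -> (B,1)->write 1,move R,goto H. Now: state=H, head=0, tape[-2..1]=0100 (head:   ^)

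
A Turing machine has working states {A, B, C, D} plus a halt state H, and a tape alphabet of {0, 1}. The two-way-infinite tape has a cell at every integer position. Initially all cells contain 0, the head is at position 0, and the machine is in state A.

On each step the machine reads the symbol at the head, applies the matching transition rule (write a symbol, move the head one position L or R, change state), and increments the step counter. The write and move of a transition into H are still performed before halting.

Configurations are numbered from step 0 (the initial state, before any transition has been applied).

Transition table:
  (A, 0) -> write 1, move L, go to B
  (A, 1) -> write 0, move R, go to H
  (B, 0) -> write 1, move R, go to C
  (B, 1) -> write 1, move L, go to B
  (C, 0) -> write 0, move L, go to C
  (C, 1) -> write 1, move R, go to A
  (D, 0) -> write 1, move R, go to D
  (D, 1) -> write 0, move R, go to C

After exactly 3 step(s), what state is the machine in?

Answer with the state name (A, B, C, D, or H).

Answer: A

Derivation:
Step 1: in state A at pos 0, read 0 -> (A,0)->write 1,move L,goto B. Now: state=B, head=-1, tape[-2..1]=0010 (head:  ^)
Step 2: in state B at pos -1, read 0 -> (B,0)->write 1,move R,goto C. Now: state=C, head=0, tape[-2..1]=0110 (head:   ^)
Step 3: in state C at pos 0, read 1 -> (C,1)->write 1,move R,goto A. Now: state=A, head=1, tape[-2..2]=01100 (head:    ^)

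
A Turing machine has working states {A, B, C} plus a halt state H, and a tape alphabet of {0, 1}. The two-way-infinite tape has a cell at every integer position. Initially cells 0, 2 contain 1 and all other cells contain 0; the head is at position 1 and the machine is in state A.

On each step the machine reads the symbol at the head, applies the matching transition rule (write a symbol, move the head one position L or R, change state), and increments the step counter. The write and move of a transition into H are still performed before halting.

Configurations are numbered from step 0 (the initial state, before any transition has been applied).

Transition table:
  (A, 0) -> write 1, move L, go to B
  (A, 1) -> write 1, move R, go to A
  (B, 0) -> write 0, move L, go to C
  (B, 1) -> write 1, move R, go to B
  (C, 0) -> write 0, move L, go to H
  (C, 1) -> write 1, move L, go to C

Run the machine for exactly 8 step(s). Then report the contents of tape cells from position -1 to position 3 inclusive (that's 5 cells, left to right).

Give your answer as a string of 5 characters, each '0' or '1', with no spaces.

Answer: 01110

Derivation:
Step 1: in state A at pos 1, read 0 -> (A,0)->write 1,move L,goto B. Now: state=B, head=0, tape[-1..3]=01110 (head:  ^)
Step 2: in state B at pos 0, read 1 -> (B,1)->write 1,move R,goto B. Now: state=B, head=1, tape[-1..3]=01110 (head:   ^)
Step 3: in state B at pos 1, read 1 -> (B,1)->write 1,move R,goto B. Now: state=B, head=2, tape[-1..3]=01110 (head:    ^)
Step 4: in state B at pos 2, read 1 -> (B,1)->write 1,move R,goto B. Now: state=B, head=3, tape[-1..4]=011100 (head:     ^)
Step 5: in state B at pos 3, read 0 -> (B,0)->write 0,move L,goto C. Now: state=C, head=2, tape[-1..4]=011100 (head:    ^)
Step 6: in state C at pos 2, read 1 -> (C,1)->write 1,move L,goto C. Now: state=C, head=1, tape[-1..4]=011100 (head:   ^)
Step 7: in state C at pos 1, read 1 -> (C,1)->write 1,move L,goto C. Now: state=C, head=0, tape[-1..4]=011100 (head:  ^)
Step 8: in state C at pos 0, read 1 -> (C,1)->write 1,move L,goto C. Now: state=C, head=-1, tape[-2..4]=0011100 (head:  ^)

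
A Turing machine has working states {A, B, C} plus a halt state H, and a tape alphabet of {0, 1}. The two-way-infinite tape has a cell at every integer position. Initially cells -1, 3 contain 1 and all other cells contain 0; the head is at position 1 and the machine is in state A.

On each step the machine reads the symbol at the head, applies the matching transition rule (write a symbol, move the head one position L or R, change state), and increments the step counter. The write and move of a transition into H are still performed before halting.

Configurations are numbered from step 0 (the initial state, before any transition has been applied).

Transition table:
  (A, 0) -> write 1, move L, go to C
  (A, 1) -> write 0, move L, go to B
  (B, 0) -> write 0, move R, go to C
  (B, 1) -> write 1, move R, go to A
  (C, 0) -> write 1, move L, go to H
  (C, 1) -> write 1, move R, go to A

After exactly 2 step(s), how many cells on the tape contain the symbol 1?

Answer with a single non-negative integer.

Answer: 4

Derivation:
Step 1: in state A at pos 1, read 0 -> (A,0)->write 1,move L,goto C. Now: state=C, head=0, tape[-2..4]=0101010 (head:   ^)
Step 2: in state C at pos 0, read 0 -> (C,0)->write 1,move L,goto H. Now: state=H, head=-1, tape[-2..4]=0111010 (head:  ^)
Cells containing 1 after step 2: {-1, 0, 1, 3} -> 4 cell(s)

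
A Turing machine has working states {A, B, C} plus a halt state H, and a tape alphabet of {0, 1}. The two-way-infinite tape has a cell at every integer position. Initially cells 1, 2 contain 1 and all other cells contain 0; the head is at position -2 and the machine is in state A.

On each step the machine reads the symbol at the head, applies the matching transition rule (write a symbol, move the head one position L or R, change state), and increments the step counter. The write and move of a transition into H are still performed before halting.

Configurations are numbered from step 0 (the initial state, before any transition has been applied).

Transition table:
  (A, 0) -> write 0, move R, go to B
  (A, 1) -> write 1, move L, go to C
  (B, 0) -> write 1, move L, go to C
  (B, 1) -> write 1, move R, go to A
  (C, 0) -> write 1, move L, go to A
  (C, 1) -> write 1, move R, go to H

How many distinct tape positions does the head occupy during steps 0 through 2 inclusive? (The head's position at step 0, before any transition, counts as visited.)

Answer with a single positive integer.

Answer: 2

Derivation:
Step 1: in state A at pos -2, read 0 -> (A,0)->write 0,move R,goto B. Now: state=B, head=-1, tape[-3..3]=0000110 (head:   ^)
Step 2: in state B at pos -1, read 0 -> (B,0)->write 1,move L,goto C. Now: state=C, head=-2, tape[-3..3]=0010110 (head:  ^)
Head positions at steps 0..2: starting at -2, distinct positions visited = {-2, -1} -> 2 position(s)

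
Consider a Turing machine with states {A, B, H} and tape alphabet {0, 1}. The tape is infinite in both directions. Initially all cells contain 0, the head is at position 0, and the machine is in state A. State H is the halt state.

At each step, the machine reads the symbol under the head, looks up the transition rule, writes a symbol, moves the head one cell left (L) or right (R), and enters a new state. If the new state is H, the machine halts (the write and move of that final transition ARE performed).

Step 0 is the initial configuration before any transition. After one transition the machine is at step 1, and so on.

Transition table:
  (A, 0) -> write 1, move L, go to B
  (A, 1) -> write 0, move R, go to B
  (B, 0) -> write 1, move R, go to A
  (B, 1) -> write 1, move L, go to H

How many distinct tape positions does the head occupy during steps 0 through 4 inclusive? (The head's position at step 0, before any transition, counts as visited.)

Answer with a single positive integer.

Answer: 4

Derivation:
Step 1: in state A at pos 0, read 0 -> (A,0)->write 1,move L,goto B. Now: state=B, head=-1, tape[-2..1]=0010 (head:  ^)
Step 2: in state B at pos -1, read 0 -> (B,0)->write 1,move R,goto A. Now: state=A, head=0, tape[-2..1]=0110 (head:   ^)
Step 3: in state A at pos 0, read 1 -> (A,1)->write 0,move R,goto B. Now: state=B, head=1, tape[-2..2]=01000 (head:    ^)
Step 4: in state B at pos 1, read 0 -> (B,0)->write 1,move R,goto A. Now: state=A, head=2, tape[-2..3]=010100 (head:     ^)
Head positions at steps 0..4: starting at 0, distinct positions visited = {-1, 0, 1, 2} -> 4 position(s)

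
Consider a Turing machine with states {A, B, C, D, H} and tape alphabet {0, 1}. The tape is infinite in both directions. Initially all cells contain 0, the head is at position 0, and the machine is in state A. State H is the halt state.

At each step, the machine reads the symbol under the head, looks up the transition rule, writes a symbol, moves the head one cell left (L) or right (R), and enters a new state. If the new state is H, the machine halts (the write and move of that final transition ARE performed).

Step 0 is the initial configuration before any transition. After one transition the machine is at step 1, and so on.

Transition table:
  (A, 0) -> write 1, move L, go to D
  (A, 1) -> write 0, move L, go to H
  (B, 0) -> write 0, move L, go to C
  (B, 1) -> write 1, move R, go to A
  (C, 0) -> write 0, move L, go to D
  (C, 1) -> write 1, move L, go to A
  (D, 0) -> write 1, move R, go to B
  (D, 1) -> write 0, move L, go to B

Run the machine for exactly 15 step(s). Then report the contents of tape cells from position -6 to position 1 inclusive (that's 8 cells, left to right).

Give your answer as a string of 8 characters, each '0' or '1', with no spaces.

Answer: 11100011

Derivation:
Step 1: in state A at pos 0, read 0 -> (A,0)->write 1,move L,goto D. Now: state=D, head=-1, tape[-2..1]=0010 (head:  ^)
Step 2: in state D at pos -1, read 0 -> (D,0)->write 1,move R,goto B. Now: state=B, head=0, tape[-2..1]=0110 (head:   ^)
Step 3: in state B at pos 0, read 1 -> (B,1)->write 1,move R,goto A. Now: state=A, head=1, tape[-2..2]=01100 (head:    ^)
Step 4: in state A at pos 1, read 0 -> (A,0)->write 1,move L,goto D. Now: state=D, head=0, tape[-2..2]=01110 (head:   ^)
Step 5: in state D at pos 0, read 1 -> (D,1)->write 0,move L,goto B. Now: state=B, head=-1, tape[-2..2]=01010 (head:  ^)
Step 6: in state B at pos -1, read 1 -> (B,1)->write 1,move R,goto A. Now: state=A, head=0, tape[-2..2]=01010 (head:   ^)
Step 7: in state A at pos 0, read 0 -> (A,0)->write 1,move L,goto D. Now: state=D, head=-1, tape[-2..2]=01110 (head:  ^)
Step 8: in state D at pos -1, read 1 -> (D,1)->write 0,move L,goto B. Now: state=B, head=-2, tape[-3..2]=000110 (head:  ^)
Step 9: in state B at pos -2, read 0 -> (B,0)->write 0,move L,goto C. Now: state=C, head=-3, tape[-4..2]=0000110 (head:  ^)
Step 10: in state C at pos -3, read 0 -> (C,0)->write 0,move L,goto D. Now: state=D, head=-4, tape[-5..2]=00000110 (head:  ^)
Step 11: in state D at pos -4, read 0 -> (D,0)->write 1,move R,goto B. Now: state=B, head=-3, tape[-5..2]=01000110 (head:   ^)
Step 12: in state B at pos -3, read 0 -> (B,0)->write 0,move L,goto C. Now: state=C, head=-4, tape[-5..2]=01000110 (head:  ^)
Step 13: in state C at pos -4, read 1 -> (C,1)->write 1,move L,goto A. Now: state=A, head=-5, tape[-6..2]=001000110 (head:  ^)
Step 14: in state A at pos -5, read 0 -> (A,0)->write 1,move L,goto D. Now: state=D, head=-6, tape[-7..2]=0011000110 (head:  ^)
Step 15: in state D at pos -6, read 0 -> (D,0)->write 1,move R,goto B. Now: state=B, head=-5, tape[-7..2]=0111000110 (head:   ^)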